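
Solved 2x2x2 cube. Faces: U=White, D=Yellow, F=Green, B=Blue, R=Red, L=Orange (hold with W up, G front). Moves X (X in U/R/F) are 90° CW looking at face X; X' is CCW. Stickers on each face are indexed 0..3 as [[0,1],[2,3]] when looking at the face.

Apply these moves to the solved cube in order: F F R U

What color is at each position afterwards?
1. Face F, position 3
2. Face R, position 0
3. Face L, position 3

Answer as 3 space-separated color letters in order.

Answer: Y Y R

Derivation:
After move 1 (F): F=GGGG U=WWOO R=WRWR D=RRYY L=OYOY
After move 2 (F): F=GGGG U=WWYY R=OROR D=WWYY L=OROR
After move 3 (R): R=OORR U=WGYG F=GWGY D=WBYB B=YBWB
After move 4 (U): U=YWGG F=OOGY R=YBRR B=ORWB L=GWOR
Query 1: F[3] = Y
Query 2: R[0] = Y
Query 3: L[3] = R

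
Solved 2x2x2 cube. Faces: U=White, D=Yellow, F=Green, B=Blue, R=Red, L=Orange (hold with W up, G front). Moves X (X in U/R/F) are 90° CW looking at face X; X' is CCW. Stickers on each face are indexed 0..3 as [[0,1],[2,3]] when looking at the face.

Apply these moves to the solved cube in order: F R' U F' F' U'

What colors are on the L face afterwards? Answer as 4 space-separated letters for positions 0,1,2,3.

Answer: O Y O Y

Derivation:
After move 1 (F): F=GGGG U=WWOO R=WRWR D=RRYY L=OYOY
After move 2 (R'): R=RRWW U=WBOB F=GWGO D=RGYG B=YBRB
After move 3 (U): U=OWBB F=RRGO R=YBWW B=OYRB L=GWOY
After move 4 (F'): F=RORG U=OWYW R=GBRW D=WYYG L=GBOB
After move 5 (F'): F=OGRR U=OWGR R=YBWW D=BBYG L=GWOY
After move 6 (U'): U=WROG F=GWRR R=OGWW B=YBRB L=OYOY
Query: L face = OYOY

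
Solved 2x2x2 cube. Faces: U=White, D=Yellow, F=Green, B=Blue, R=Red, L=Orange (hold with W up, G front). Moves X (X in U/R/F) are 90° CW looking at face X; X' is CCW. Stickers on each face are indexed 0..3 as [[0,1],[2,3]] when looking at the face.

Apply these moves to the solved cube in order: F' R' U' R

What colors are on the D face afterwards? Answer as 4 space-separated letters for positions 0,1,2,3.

After move 1 (F'): F=GGGG U=WWRR R=YRYR D=OOYY L=OWOW
After move 2 (R'): R=RRYY U=WBRB F=GWGR D=OGYG B=YBOB
After move 3 (U'): U=BBWR F=OWGR R=GWYY B=RROB L=YBOW
After move 4 (R): R=YGYW U=BWWR F=OGGG D=OOYR B=RRBB
Query: D face = OOYR

Answer: O O Y R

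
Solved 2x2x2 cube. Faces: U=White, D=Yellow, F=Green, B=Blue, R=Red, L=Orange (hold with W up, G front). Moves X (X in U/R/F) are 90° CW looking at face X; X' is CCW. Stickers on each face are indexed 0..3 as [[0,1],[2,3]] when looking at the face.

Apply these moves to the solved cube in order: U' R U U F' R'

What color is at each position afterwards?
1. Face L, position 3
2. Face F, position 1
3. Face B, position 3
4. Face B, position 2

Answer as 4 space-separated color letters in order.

After move 1 (U'): U=WWWW F=OOGG R=GGRR B=RRBB L=BBOO
After move 2 (R): R=RGRG U=WOWG F=OYGY D=YBYR B=WRWB
After move 3 (U): U=WWGO F=RGGY R=WRRG B=BBWB L=OYOO
After move 4 (U): U=GWOW F=WRGY R=BBRG B=OYWB L=RGOO
After move 5 (F'): F=RYWG U=GWBR R=BBYG D=GOYR L=RWOO
After move 6 (R'): R=BGBY U=GWBO F=RWWR D=GYYG B=RYOB
Query 1: L[3] = O
Query 2: F[1] = W
Query 3: B[3] = B
Query 4: B[2] = O

Answer: O W B O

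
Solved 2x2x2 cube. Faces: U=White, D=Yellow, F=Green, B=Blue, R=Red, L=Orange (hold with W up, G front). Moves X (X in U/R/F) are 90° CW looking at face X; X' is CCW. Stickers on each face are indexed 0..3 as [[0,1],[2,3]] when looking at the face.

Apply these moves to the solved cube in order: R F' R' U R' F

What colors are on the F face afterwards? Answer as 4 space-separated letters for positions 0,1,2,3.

After move 1 (R): R=RRRR U=WGWG F=GYGY D=YBYB B=WBWB
After move 2 (F'): F=YYGG U=WGRR R=BRYR D=OOYB L=OGOW
After move 3 (R'): R=RRBY U=WWRW F=YGGR D=OYYG B=BBOB
After move 4 (U): U=RWWW F=RRGR R=BBBY B=OGOB L=YGOW
After move 5 (R'): R=BYBB U=ROWO F=RWGW D=ORYR B=GGYB
After move 6 (F): F=GRWW U=ROWG R=WYOB D=BBYR L=YOOR
Query: F face = GRWW

Answer: G R W W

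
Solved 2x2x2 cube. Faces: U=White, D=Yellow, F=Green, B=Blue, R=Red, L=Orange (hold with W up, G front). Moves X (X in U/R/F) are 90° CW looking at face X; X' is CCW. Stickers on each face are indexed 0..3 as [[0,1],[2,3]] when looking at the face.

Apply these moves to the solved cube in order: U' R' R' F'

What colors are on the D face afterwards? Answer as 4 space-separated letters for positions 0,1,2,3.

Answer: B O Y W

Derivation:
After move 1 (U'): U=WWWW F=OOGG R=GGRR B=RRBB L=BBOO
After move 2 (R'): R=GRGR U=WBWR F=OWGW D=YOYG B=YRYB
After move 3 (R'): R=RRGG U=WYWY F=OBGR D=YWYW B=GROB
After move 4 (F'): F=BROG U=WYRG R=WRYG D=BOYW L=BYOW
Query: D face = BOYW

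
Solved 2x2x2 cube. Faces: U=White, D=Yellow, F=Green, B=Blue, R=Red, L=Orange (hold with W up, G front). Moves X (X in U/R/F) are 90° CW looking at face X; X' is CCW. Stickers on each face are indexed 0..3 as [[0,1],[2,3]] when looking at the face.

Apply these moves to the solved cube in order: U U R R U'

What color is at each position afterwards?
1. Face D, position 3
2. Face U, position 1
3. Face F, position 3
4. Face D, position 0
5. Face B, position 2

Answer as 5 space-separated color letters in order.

Answer: W Y G Y B

Derivation:
After move 1 (U): U=WWWW F=RRGG R=BBRR B=OOBB L=GGOO
After move 2 (U): U=WWWW F=BBGG R=OORR B=GGBB L=RROO
After move 3 (R): R=RORO U=WBWG F=BYGY D=YBYG B=WGWB
After move 4 (R): R=RROO U=WYWY F=BBGG D=YWYW B=GGBB
After move 5 (U'): U=YYWW F=RRGG R=BBOO B=RRBB L=GGOO
Query 1: D[3] = W
Query 2: U[1] = Y
Query 3: F[3] = G
Query 4: D[0] = Y
Query 5: B[2] = B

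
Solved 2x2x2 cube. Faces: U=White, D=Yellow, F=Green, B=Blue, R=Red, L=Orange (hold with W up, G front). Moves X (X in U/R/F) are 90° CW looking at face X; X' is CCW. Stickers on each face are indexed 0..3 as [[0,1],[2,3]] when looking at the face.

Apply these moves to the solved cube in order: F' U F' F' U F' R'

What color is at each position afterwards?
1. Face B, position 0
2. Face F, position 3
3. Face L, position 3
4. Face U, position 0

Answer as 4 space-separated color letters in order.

After move 1 (F'): F=GGGG U=WWRR R=YRYR D=OOYY L=OWOW
After move 2 (U): U=RWRW F=YRGG R=BBYR B=OWBB L=GGOW
After move 3 (F'): F=RGYG U=RWBY R=OBOR D=GWYY L=GWOR
After move 4 (F'): F=GGRY U=RWOO R=WBGR D=WRYY L=GYOB
After move 5 (U): U=OROW F=WBRY R=OWGR B=GYBB L=GGOB
After move 6 (F'): F=BYWR U=OROG R=RWWR D=GBYY L=GWOO
After move 7 (R'): R=WRRW U=OBOG F=BRWG D=GYYR B=YYBB
Query 1: B[0] = Y
Query 2: F[3] = G
Query 3: L[3] = O
Query 4: U[0] = O

Answer: Y G O O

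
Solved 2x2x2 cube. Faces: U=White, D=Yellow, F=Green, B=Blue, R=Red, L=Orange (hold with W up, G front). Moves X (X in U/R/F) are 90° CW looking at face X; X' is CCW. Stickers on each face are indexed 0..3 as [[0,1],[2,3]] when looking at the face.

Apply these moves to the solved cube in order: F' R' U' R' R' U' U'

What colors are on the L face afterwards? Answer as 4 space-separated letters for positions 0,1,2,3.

After move 1 (F'): F=GGGG U=WWRR R=YRYR D=OOYY L=OWOW
After move 2 (R'): R=RRYY U=WBRB F=GWGR D=OGYG B=YBOB
After move 3 (U'): U=BBWR F=OWGR R=GWYY B=RROB L=YBOW
After move 4 (R'): R=WYGY U=BOWR F=OBGR D=OWYR B=GRGB
After move 5 (R'): R=YYWG U=BGWG F=OOGR D=OBYR B=RRWB
After move 6 (U'): U=GGBW F=YBGR R=OOWG B=YYWB L=RROW
After move 7 (U'): U=GWGB F=RRGR R=YBWG B=OOWB L=YYOW
Query: L face = YYOW

Answer: Y Y O W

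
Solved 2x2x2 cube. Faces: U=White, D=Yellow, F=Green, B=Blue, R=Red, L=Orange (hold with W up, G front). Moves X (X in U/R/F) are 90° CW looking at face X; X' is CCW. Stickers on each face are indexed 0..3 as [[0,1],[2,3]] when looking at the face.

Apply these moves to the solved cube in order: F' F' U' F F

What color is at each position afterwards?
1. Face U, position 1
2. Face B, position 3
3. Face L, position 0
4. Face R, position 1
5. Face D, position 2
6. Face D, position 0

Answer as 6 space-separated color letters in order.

Answer: Y B B G Y Y

Derivation:
After move 1 (F'): F=GGGG U=WWRR R=YRYR D=OOYY L=OWOW
After move 2 (F'): F=GGGG U=WWYY R=OROR D=WWYY L=OROR
After move 3 (U'): U=WYWY F=ORGG R=GGOR B=ORBB L=BBOR
After move 4 (F): F=GOGR U=WYRB R=WGYR D=OGYY L=BWOW
After move 5 (F): F=GGRO U=WYWW R=RGBR D=YWYY L=BOOG
Query 1: U[1] = Y
Query 2: B[3] = B
Query 3: L[0] = B
Query 4: R[1] = G
Query 5: D[2] = Y
Query 6: D[0] = Y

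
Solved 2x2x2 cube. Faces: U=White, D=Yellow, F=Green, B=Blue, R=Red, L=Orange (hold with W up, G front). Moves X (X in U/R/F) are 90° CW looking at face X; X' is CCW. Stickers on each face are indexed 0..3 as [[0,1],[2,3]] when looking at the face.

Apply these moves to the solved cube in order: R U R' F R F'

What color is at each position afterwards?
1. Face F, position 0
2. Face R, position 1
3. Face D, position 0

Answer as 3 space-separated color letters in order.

Answer: B G Y

Derivation:
After move 1 (R): R=RRRR U=WGWG F=GYGY D=YBYB B=WBWB
After move 2 (U): U=WWGG F=RRGY R=WBRR B=OOWB L=GYOO
After move 3 (R'): R=BRWR U=WWGO F=RWGG D=YRYY B=BOBB
After move 4 (F): F=GRGW U=WWOY R=GROR D=WBYY L=GYOR
After move 5 (R): R=OGRR U=WROW F=GBGY D=WBYB B=YOWB
After move 6 (F'): F=BYGG U=WROR R=BGWR D=YRYB L=GWOO
Query 1: F[0] = B
Query 2: R[1] = G
Query 3: D[0] = Y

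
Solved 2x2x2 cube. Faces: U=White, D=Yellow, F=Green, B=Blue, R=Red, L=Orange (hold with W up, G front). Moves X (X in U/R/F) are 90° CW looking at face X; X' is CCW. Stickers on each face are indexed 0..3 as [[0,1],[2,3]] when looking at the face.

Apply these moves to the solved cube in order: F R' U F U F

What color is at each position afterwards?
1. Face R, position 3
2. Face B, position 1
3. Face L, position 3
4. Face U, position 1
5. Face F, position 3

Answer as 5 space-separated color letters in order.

Answer: W R Y O B

Derivation:
After move 1 (F): F=GGGG U=WWOO R=WRWR D=RRYY L=OYOY
After move 2 (R'): R=RRWW U=WBOB F=GWGO D=RGYG B=YBRB
After move 3 (U): U=OWBB F=RRGO R=YBWW B=OYRB L=GWOY
After move 4 (F): F=GROR U=OWYW R=BBBW D=WYYG L=GROG
After move 5 (U): U=YOWW F=BBOR R=OYBW B=GRRB L=GROG
After move 6 (F): F=OBRB U=YOGR R=WYWW D=BOYG L=GWOY
Query 1: R[3] = W
Query 2: B[1] = R
Query 3: L[3] = Y
Query 4: U[1] = O
Query 5: F[3] = B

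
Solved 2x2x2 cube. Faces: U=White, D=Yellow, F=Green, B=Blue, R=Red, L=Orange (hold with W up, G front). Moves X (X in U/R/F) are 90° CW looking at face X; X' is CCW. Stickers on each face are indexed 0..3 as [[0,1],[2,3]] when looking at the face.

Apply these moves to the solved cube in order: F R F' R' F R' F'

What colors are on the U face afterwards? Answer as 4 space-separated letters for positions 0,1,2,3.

Answer: W Y R W

Derivation:
After move 1 (F): F=GGGG U=WWOO R=WRWR D=RRYY L=OYOY
After move 2 (R): R=WWRR U=WGOG F=GRGY D=RBYB B=OBWB
After move 3 (F'): F=RYGG U=WGWR R=BWRR D=YYYB L=OGOO
After move 4 (R'): R=WRBR U=WWWO F=RGGR D=YYYG B=BBYB
After move 5 (F): F=GRRG U=WWOG R=WROR D=BWYG L=OYOY
After move 6 (R'): R=RRWO U=WYOB F=GWRG D=BRYG B=GBWB
After move 7 (F'): F=WGGR U=WYRW R=RRBO D=YYYG L=OBOO
Query: U face = WYRW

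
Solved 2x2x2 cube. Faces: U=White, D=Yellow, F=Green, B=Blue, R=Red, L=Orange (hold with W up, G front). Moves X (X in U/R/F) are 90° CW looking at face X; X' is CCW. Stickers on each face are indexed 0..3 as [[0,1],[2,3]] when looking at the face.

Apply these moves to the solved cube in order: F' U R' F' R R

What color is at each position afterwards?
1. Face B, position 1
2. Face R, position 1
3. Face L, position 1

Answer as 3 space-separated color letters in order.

After move 1 (F'): F=GGGG U=WWRR R=YRYR D=OOYY L=OWOW
After move 2 (U): U=RWRW F=YRGG R=BBYR B=OWBB L=GGOW
After move 3 (R'): R=BRBY U=RBRO F=YWGW D=ORYG B=YWOB
After move 4 (F'): F=WWYG U=RBBB R=RROY D=GWYG L=GOOR
After move 5 (R): R=ORYR U=RWBG F=WWYG D=GOYY B=BWBB
After move 6 (R): R=YORR U=RWBG F=WOYY D=GBYB B=GWWB
Query 1: B[1] = W
Query 2: R[1] = O
Query 3: L[1] = O

Answer: W O O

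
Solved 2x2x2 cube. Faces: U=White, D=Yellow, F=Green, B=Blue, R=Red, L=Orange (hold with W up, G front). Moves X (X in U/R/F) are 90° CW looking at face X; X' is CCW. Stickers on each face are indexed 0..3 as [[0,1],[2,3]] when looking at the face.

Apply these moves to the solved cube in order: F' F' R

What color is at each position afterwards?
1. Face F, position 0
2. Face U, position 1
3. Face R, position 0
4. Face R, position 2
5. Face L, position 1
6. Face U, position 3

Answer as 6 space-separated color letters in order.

After move 1 (F'): F=GGGG U=WWRR R=YRYR D=OOYY L=OWOW
After move 2 (F'): F=GGGG U=WWYY R=OROR D=WWYY L=OROR
After move 3 (R): R=OORR U=WGYG F=GWGY D=WBYB B=YBWB
Query 1: F[0] = G
Query 2: U[1] = G
Query 3: R[0] = O
Query 4: R[2] = R
Query 5: L[1] = R
Query 6: U[3] = G

Answer: G G O R R G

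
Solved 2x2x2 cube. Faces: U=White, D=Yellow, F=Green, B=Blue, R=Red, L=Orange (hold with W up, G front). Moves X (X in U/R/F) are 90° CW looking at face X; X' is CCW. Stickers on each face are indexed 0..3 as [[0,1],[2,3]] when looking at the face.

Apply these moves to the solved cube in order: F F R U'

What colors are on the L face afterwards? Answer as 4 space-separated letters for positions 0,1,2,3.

After move 1 (F): F=GGGG U=WWOO R=WRWR D=RRYY L=OYOY
After move 2 (F): F=GGGG U=WWYY R=OROR D=WWYY L=OROR
After move 3 (R): R=OORR U=WGYG F=GWGY D=WBYB B=YBWB
After move 4 (U'): U=GGWY F=ORGY R=GWRR B=OOWB L=YBOR
Query: L face = YBOR

Answer: Y B O R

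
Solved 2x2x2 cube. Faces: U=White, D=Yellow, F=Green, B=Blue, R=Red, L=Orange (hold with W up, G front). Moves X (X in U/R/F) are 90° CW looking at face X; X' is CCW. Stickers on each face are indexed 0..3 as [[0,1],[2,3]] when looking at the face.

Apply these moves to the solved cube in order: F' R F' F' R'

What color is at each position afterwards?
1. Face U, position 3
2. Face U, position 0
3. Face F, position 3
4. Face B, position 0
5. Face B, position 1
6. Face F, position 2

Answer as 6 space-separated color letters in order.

Answer: R W O B B O

Derivation:
After move 1 (F'): F=GGGG U=WWRR R=YRYR D=OOYY L=OWOW
After move 2 (R): R=YYRR U=WGRG F=GOGY D=OBYB B=RBWB
After move 3 (F'): F=OYGG U=WGYR R=BYOR D=WWYB L=OGOR
After move 4 (F'): F=YGOG U=WGBO R=WYWR D=GRYB L=OROY
After move 5 (R'): R=YRWW U=WWBR F=YGOO D=GGYG B=BBRB
Query 1: U[3] = R
Query 2: U[0] = W
Query 3: F[3] = O
Query 4: B[0] = B
Query 5: B[1] = B
Query 6: F[2] = O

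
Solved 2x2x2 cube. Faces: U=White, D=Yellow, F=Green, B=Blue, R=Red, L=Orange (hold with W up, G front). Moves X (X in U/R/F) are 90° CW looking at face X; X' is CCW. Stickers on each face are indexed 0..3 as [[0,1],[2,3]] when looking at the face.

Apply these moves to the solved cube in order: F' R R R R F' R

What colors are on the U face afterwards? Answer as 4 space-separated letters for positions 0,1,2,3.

After move 1 (F'): F=GGGG U=WWRR R=YRYR D=OOYY L=OWOW
After move 2 (R): R=YYRR U=WGRG F=GOGY D=OBYB B=RBWB
After move 3 (R): R=RYRY U=WORY F=GBGB D=OWYR B=GBGB
After move 4 (R): R=RRYY U=WBRB F=GWGR D=OGYG B=YBOB
After move 5 (R): R=YRYR U=WWRR F=GGGG D=OOYY B=BBBB
After move 6 (F'): F=GGGG U=WWYY R=OROR D=WWYY L=OROR
After move 7 (R): R=OORR U=WGYG F=GWGY D=WBYB B=YBWB
Query: U face = WGYG

Answer: W G Y G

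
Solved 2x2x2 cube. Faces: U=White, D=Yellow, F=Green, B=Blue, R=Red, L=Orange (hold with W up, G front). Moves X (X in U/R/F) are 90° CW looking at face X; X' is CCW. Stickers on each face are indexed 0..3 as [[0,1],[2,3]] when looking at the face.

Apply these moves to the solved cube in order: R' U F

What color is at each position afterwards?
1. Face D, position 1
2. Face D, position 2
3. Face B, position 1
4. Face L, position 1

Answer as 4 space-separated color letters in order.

Answer: Y Y O Y

Derivation:
After move 1 (R'): R=RRRR U=WBWB F=GWGW D=YGYG B=YBYB
After move 2 (U): U=WWBB F=RRGW R=YBRR B=OOYB L=GWOO
After move 3 (F): F=GRWR U=WWOW R=BBBR D=RYYG L=GYOG
Query 1: D[1] = Y
Query 2: D[2] = Y
Query 3: B[1] = O
Query 4: L[1] = Y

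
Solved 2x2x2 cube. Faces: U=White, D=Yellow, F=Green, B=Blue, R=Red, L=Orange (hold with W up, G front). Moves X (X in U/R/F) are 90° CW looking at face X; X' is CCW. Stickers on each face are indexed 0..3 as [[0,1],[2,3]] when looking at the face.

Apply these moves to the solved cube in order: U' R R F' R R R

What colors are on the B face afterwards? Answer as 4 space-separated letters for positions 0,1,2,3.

Answer: W R O B

Derivation:
After move 1 (U'): U=WWWW F=OOGG R=GGRR B=RRBB L=BBOO
After move 2 (R): R=RGRG U=WOWG F=OYGY D=YBYR B=WRWB
After move 3 (R): R=RRGG U=WYWY F=OBGR D=YWYW B=GROB
After move 4 (F'): F=BROG U=WYRG R=WRYG D=BOYW L=BYOW
After move 5 (R): R=YWGR U=WRRG F=BOOW D=BOYG B=GRYB
After move 6 (R): R=GYRW U=WORW F=BOOG D=BYYG B=GRRB
After move 7 (R): R=RGWY U=WORG F=BYOG D=BRYG B=WROB
Query: B face = WROB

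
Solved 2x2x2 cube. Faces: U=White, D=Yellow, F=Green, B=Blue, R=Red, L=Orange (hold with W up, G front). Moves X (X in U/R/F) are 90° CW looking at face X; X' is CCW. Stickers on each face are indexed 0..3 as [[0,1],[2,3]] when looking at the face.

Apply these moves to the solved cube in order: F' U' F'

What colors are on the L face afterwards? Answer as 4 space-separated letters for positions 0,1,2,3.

After move 1 (F'): F=GGGG U=WWRR R=YRYR D=OOYY L=OWOW
After move 2 (U'): U=WRWR F=OWGG R=GGYR B=YRBB L=BBOW
After move 3 (F'): F=WGOG U=WRGY R=OGOR D=BWYY L=BROW
Query: L face = BROW

Answer: B R O W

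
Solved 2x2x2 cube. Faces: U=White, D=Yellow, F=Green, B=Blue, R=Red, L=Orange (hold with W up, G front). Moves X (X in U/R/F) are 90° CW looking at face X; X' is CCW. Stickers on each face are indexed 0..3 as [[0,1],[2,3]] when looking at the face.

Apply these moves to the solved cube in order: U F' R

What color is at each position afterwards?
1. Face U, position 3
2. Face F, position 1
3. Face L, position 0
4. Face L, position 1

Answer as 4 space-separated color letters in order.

Answer: G O G W

Derivation:
After move 1 (U): U=WWWW F=RRGG R=BBRR B=OOBB L=GGOO
After move 2 (F'): F=RGRG U=WWBR R=YBYR D=GOYY L=GWOW
After move 3 (R): R=YYRB U=WGBG F=RORY D=GBYO B=ROWB
Query 1: U[3] = G
Query 2: F[1] = O
Query 3: L[0] = G
Query 4: L[1] = W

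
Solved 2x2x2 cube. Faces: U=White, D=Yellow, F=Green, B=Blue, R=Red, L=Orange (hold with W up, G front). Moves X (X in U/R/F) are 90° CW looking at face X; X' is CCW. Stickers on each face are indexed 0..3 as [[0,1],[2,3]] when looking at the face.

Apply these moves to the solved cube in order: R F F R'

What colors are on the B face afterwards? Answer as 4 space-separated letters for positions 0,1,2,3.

After move 1 (R): R=RRRR U=WGWG F=GYGY D=YBYB B=WBWB
After move 2 (F): F=GGYY U=WGOO R=WRGR D=RRYB L=OYOB
After move 3 (F): F=YGYG U=WGBY R=OROR D=GWYB L=OROR
After move 4 (R'): R=RROO U=WWBW F=YGYY D=GGYG B=BBWB
Query: B face = BBWB

Answer: B B W B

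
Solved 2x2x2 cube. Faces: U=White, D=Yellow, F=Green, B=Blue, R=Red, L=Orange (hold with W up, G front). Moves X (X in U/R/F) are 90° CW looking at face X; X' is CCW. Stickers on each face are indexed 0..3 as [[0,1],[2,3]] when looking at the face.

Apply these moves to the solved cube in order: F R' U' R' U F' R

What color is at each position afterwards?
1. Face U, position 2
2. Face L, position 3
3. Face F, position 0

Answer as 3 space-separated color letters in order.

Answer: G R W

Derivation:
After move 1 (F): F=GGGG U=WWOO R=WRWR D=RRYY L=OYOY
After move 2 (R'): R=RRWW U=WBOB F=GWGO D=RGYG B=YBRB
After move 3 (U'): U=BBWO F=OYGO R=GWWW B=RRRB L=YBOY
After move 4 (R'): R=WWGW U=BRWR F=OBGO D=RYYO B=GRGB
After move 5 (U): U=WBRR F=WWGO R=GRGW B=YBGB L=OBOY
After move 6 (F'): F=WOWG U=WBGG R=YRRW D=BYYO L=OROR
After move 7 (R): R=RYWR U=WOGG F=WYWO D=BGYY B=GBBB
Query 1: U[2] = G
Query 2: L[3] = R
Query 3: F[0] = W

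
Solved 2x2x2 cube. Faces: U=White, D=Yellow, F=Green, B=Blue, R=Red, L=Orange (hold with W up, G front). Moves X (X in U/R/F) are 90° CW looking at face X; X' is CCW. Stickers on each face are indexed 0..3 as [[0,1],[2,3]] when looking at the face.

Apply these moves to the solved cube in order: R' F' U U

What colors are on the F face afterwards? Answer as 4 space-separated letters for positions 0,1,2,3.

Answer: Y B G G

Derivation:
After move 1 (R'): R=RRRR U=WBWB F=GWGW D=YGYG B=YBYB
After move 2 (F'): F=WWGG U=WBRR R=GRYR D=OOYG L=OBOW
After move 3 (U): U=RWRB F=GRGG R=YBYR B=OBYB L=WWOW
After move 4 (U): U=RRBW F=YBGG R=OBYR B=WWYB L=GROW
Query: F face = YBGG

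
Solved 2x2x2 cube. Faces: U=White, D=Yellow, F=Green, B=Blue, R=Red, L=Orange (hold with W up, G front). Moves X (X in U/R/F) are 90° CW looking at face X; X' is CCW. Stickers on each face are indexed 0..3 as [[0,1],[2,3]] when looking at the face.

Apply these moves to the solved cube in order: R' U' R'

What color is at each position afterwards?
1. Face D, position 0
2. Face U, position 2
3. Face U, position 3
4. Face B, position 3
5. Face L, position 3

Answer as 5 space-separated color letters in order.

Answer: Y W R B O

Derivation:
After move 1 (R'): R=RRRR U=WBWB F=GWGW D=YGYG B=YBYB
After move 2 (U'): U=BBWW F=OOGW R=GWRR B=RRYB L=YBOO
After move 3 (R'): R=WRGR U=BYWR F=OBGW D=YOYW B=GRGB
Query 1: D[0] = Y
Query 2: U[2] = W
Query 3: U[3] = R
Query 4: B[3] = B
Query 5: L[3] = O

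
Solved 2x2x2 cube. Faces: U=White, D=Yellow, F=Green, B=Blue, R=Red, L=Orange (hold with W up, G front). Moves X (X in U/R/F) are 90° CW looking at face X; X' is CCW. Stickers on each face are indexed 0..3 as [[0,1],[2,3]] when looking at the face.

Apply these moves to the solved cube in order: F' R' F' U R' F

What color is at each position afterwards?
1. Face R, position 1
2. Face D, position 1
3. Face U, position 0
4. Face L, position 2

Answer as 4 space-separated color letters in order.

Answer: Y B R O

Derivation:
After move 1 (F'): F=GGGG U=WWRR R=YRYR D=OOYY L=OWOW
After move 2 (R'): R=RRYY U=WBRB F=GWGR D=OGYG B=YBOB
After move 3 (F'): F=WRGG U=WBRY R=GROY D=WWYG L=OBOR
After move 4 (U): U=RWYB F=GRGG R=YBOY B=OBOB L=WROR
After move 5 (R'): R=BYYO U=ROYO F=GWGB D=WRYG B=GBWB
After move 6 (F): F=GGBW U=RORR R=YYOO D=YBYG L=WWOR
Query 1: R[1] = Y
Query 2: D[1] = B
Query 3: U[0] = R
Query 4: L[2] = O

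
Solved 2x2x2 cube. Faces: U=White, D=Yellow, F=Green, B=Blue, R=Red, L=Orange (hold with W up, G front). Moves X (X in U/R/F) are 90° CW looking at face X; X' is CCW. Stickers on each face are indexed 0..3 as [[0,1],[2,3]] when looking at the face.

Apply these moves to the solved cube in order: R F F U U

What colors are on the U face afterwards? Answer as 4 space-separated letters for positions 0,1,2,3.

After move 1 (R): R=RRRR U=WGWG F=GYGY D=YBYB B=WBWB
After move 2 (F): F=GGYY U=WGOO R=WRGR D=RRYB L=OYOB
After move 3 (F): F=YGYG U=WGBY R=OROR D=GWYB L=OROR
After move 4 (U): U=BWYG F=ORYG R=WBOR B=ORWB L=YGOR
After move 5 (U): U=YBGW F=WBYG R=OROR B=YGWB L=OROR
Query: U face = YBGW

Answer: Y B G W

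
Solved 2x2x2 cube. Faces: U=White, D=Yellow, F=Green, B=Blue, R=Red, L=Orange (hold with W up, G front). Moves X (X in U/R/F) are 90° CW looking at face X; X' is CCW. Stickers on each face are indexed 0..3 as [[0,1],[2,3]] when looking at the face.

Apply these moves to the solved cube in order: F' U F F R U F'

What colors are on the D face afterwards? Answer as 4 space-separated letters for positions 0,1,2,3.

After move 1 (F'): F=GGGG U=WWRR R=YRYR D=OOYY L=OWOW
After move 2 (U): U=RWRW F=YRGG R=BBYR B=OWBB L=GGOW
After move 3 (F): F=GYGR U=RWWG R=RBWR D=YBYY L=GOOO
After move 4 (F): F=GGRY U=RWOO R=WBGR D=WRYY L=GYOB
After move 5 (R): R=GWRB U=RGOY F=GRRY D=WBYO B=OWWB
After move 6 (U): U=ORYG F=GWRY R=OWRB B=GYWB L=GROB
After move 7 (F'): F=WYGR U=OROR R=BWWB D=RBYO L=GGOY
Query: D face = RBYO

Answer: R B Y O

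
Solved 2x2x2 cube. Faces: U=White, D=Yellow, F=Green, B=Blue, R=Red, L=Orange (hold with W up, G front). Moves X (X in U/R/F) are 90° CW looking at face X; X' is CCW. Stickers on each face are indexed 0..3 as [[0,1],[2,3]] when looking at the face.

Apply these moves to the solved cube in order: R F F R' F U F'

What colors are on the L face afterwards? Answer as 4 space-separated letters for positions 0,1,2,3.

After move 1 (R): R=RRRR U=WGWG F=GYGY D=YBYB B=WBWB
After move 2 (F): F=GGYY U=WGOO R=WRGR D=RRYB L=OYOB
After move 3 (F): F=YGYG U=WGBY R=OROR D=GWYB L=OROR
After move 4 (R'): R=RROO U=WWBW F=YGYY D=GGYG B=BBWB
After move 5 (F): F=YYYG U=WWRR R=BRWO D=ORYG L=OGOG
After move 6 (U): U=RWRW F=BRYG R=BBWO B=OGWB L=YYOG
After move 7 (F'): F=RGBY U=RWBW R=RBOO D=YGYG L=YWOR
Query: L face = YWOR

Answer: Y W O R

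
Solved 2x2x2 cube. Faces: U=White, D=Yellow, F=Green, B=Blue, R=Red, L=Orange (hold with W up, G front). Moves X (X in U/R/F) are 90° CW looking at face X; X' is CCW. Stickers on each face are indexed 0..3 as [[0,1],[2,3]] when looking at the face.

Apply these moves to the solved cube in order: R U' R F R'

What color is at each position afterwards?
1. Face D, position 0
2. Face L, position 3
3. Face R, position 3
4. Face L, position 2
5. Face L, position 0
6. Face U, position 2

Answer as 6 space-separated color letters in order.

Answer: R W Y O W O

Derivation:
After move 1 (R): R=RRRR U=WGWG F=GYGY D=YBYB B=WBWB
After move 2 (U'): U=GGWW F=OOGY R=GYRR B=RRWB L=WBOO
After move 3 (R): R=RGRY U=GOWY F=OBGB D=YWYR B=WRGB
After move 4 (F): F=GOBB U=GOOB R=WGYY D=RRYR L=WYOW
After move 5 (R'): R=GYWY U=GGOW F=GOBB D=ROYB B=RRRB
Query 1: D[0] = R
Query 2: L[3] = W
Query 3: R[3] = Y
Query 4: L[2] = O
Query 5: L[0] = W
Query 6: U[2] = O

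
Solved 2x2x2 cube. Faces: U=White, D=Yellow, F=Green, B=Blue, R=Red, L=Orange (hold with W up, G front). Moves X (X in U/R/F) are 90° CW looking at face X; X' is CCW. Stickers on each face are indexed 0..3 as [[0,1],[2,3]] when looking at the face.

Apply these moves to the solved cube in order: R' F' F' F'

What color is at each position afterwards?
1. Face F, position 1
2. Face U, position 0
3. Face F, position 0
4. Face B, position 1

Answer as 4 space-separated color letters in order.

After move 1 (R'): R=RRRR U=WBWB F=GWGW D=YGYG B=YBYB
After move 2 (F'): F=WWGG U=WBRR R=GRYR D=OOYG L=OBOW
After move 3 (F'): F=WGWG U=WBGY R=OROR D=BWYG L=OROR
After move 4 (F'): F=GGWW U=WBOO R=WRBR D=RRYG L=OYOG
Query 1: F[1] = G
Query 2: U[0] = W
Query 3: F[0] = G
Query 4: B[1] = B

Answer: G W G B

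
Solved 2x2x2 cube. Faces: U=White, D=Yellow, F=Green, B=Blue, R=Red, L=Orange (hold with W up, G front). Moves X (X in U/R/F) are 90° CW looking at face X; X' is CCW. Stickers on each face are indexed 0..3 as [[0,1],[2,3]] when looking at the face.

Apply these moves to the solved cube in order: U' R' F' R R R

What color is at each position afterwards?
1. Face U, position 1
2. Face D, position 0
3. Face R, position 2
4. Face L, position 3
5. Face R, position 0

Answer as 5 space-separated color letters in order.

Answer: Y B O W R

Derivation:
After move 1 (U'): U=WWWW F=OOGG R=GGRR B=RRBB L=BBOO
After move 2 (R'): R=GRGR U=WBWR F=OWGW D=YOYG B=YRYB
After move 3 (F'): F=WWOG U=WBGG R=ORYR D=BOYG L=BROW
After move 4 (R): R=YORR U=WWGG F=WOOG D=BYYY B=GRBB
After move 5 (R): R=RYRO U=WOGG F=WYOY D=BBYG B=GRWB
After move 6 (R): R=RROY U=WYGY F=WBOG D=BWYG B=GROB
Query 1: U[1] = Y
Query 2: D[0] = B
Query 3: R[2] = O
Query 4: L[3] = W
Query 5: R[0] = R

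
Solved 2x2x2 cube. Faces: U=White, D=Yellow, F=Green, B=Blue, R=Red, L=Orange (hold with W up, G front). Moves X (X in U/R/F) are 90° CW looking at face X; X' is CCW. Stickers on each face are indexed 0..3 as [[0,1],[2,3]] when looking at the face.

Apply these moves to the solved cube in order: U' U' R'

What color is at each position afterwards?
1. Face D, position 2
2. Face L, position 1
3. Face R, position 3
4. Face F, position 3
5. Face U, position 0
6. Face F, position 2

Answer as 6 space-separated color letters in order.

Answer: Y R R W W G

Derivation:
After move 1 (U'): U=WWWW F=OOGG R=GGRR B=RRBB L=BBOO
After move 2 (U'): U=WWWW F=BBGG R=OORR B=GGBB L=RROO
After move 3 (R'): R=OROR U=WBWG F=BWGW D=YBYG B=YGYB
Query 1: D[2] = Y
Query 2: L[1] = R
Query 3: R[3] = R
Query 4: F[3] = W
Query 5: U[0] = W
Query 6: F[2] = G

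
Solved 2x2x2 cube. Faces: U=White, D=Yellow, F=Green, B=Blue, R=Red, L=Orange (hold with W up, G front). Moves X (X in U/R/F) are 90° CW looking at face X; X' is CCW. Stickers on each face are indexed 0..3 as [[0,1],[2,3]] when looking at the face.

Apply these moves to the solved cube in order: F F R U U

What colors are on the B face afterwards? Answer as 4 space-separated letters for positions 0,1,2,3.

After move 1 (F): F=GGGG U=WWOO R=WRWR D=RRYY L=OYOY
After move 2 (F): F=GGGG U=WWYY R=OROR D=WWYY L=OROR
After move 3 (R): R=OORR U=WGYG F=GWGY D=WBYB B=YBWB
After move 4 (U): U=YWGG F=OOGY R=YBRR B=ORWB L=GWOR
After move 5 (U): U=GYGW F=YBGY R=ORRR B=GWWB L=OOOR
Query: B face = GWWB

Answer: G W W B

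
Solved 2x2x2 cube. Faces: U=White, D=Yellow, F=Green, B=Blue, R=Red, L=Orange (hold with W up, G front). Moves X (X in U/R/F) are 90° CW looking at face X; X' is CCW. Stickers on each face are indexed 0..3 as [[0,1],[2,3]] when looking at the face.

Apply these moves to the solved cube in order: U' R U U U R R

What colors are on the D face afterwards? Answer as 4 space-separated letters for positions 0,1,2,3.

After move 1 (U'): U=WWWW F=OOGG R=GGRR B=RRBB L=BBOO
After move 2 (R): R=RGRG U=WOWG F=OYGY D=YBYR B=WRWB
After move 3 (U): U=WWGO F=RGGY R=WRRG B=BBWB L=OYOO
After move 4 (U): U=GWOW F=WRGY R=BBRG B=OYWB L=RGOO
After move 5 (U): U=OGWW F=BBGY R=OYRG B=RGWB L=WROO
After move 6 (R): R=ROGY U=OBWY F=BBGR D=YWYR B=WGGB
After move 7 (R): R=GRYO U=OBWR F=BWGR D=YGYW B=YGBB
Query: D face = YGYW

Answer: Y G Y W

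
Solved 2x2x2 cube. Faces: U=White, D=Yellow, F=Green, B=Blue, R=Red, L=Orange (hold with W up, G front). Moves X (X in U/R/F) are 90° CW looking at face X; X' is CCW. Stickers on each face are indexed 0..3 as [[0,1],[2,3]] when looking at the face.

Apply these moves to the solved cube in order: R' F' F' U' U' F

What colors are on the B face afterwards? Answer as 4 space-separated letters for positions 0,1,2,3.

Answer: W G Y B

Derivation:
After move 1 (R'): R=RRRR U=WBWB F=GWGW D=YGYG B=YBYB
After move 2 (F'): F=WWGG U=WBRR R=GRYR D=OOYG L=OBOW
After move 3 (F'): F=WGWG U=WBGY R=OROR D=BWYG L=OROR
After move 4 (U'): U=BYWG F=ORWG R=WGOR B=ORYB L=YBOR
After move 5 (U'): U=YGBW F=YBWG R=OROR B=WGYB L=OROR
After move 6 (F): F=WYGB U=YGRR R=BRWR D=OOYG L=OBOW
Query: B face = WGYB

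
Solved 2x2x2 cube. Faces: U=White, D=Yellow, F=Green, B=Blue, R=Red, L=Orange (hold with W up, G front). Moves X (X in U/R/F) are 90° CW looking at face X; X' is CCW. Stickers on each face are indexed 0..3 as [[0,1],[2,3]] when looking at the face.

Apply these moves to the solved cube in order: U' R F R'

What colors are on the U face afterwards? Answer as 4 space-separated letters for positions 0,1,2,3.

Answer: W W O W

Derivation:
After move 1 (U'): U=WWWW F=OOGG R=GGRR B=RRBB L=BBOO
After move 2 (R): R=RGRG U=WOWG F=OYGY D=YBYR B=WRWB
After move 3 (F): F=GOYY U=WOOB R=WGGG D=RRYR L=BYOB
After move 4 (R'): R=GGWG U=WWOW F=GOYB D=ROYY B=RRRB
Query: U face = WWOW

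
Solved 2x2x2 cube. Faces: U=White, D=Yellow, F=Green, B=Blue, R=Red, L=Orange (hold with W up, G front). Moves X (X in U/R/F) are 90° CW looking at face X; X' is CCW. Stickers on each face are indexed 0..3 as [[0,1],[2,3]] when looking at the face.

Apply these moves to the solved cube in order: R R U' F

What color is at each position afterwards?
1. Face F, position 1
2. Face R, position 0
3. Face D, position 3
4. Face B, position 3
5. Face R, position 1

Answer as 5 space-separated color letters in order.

Answer: O W W B B

Derivation:
After move 1 (R): R=RRRR U=WGWG F=GYGY D=YBYB B=WBWB
After move 2 (R): R=RRRR U=WYWY F=GBGB D=YWYW B=GBGB
After move 3 (U'): U=YYWW F=OOGB R=GBRR B=RRGB L=GBOO
After move 4 (F): F=GOBO U=YYOB R=WBWR D=RGYW L=GYOW
Query 1: F[1] = O
Query 2: R[0] = W
Query 3: D[3] = W
Query 4: B[3] = B
Query 5: R[1] = B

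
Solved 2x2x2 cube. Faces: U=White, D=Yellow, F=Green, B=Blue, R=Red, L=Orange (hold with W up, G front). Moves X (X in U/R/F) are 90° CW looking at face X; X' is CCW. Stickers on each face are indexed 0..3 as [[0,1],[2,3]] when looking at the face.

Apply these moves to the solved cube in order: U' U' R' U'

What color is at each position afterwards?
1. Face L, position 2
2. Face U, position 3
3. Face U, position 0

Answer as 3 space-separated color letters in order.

Answer: O W B

Derivation:
After move 1 (U'): U=WWWW F=OOGG R=GGRR B=RRBB L=BBOO
After move 2 (U'): U=WWWW F=BBGG R=OORR B=GGBB L=RROO
After move 3 (R'): R=OROR U=WBWG F=BWGW D=YBYG B=YGYB
After move 4 (U'): U=BGWW F=RRGW R=BWOR B=ORYB L=YGOO
Query 1: L[2] = O
Query 2: U[3] = W
Query 3: U[0] = B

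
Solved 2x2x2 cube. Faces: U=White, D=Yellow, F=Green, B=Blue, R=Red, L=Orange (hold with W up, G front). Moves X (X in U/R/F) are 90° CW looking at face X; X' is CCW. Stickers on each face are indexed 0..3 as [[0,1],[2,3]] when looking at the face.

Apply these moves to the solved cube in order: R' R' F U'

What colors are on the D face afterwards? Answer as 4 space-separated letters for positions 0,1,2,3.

Answer: R R Y W

Derivation:
After move 1 (R'): R=RRRR U=WBWB F=GWGW D=YGYG B=YBYB
After move 2 (R'): R=RRRR U=WYWY F=GBGB D=YWYW B=GBGB
After move 3 (F): F=GGBB U=WYOO R=WRYR D=RRYW L=OYOW
After move 4 (U'): U=YOWO F=OYBB R=GGYR B=WRGB L=GBOW
Query: D face = RRYW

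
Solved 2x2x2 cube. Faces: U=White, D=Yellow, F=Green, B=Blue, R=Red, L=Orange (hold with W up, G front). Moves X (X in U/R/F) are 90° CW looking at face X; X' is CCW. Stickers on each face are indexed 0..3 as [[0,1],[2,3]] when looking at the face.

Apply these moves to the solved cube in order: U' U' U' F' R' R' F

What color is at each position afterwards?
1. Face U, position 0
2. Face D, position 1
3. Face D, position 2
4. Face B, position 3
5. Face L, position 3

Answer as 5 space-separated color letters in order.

Answer: W R Y B W

Derivation:
After move 1 (U'): U=WWWW F=OOGG R=GGRR B=RRBB L=BBOO
After move 2 (U'): U=WWWW F=BBGG R=OORR B=GGBB L=RROO
After move 3 (U'): U=WWWW F=RRGG R=BBRR B=OOBB L=GGOO
After move 4 (F'): F=RGRG U=WWBR R=YBYR D=GOYY L=GWOW
After move 5 (R'): R=BRYY U=WBBO F=RWRR D=GGYG B=YOOB
After move 6 (R'): R=RYBY U=WOBY F=RBRO D=GWYR B=GOGB
After move 7 (F): F=RROB U=WOWW R=BYYY D=BRYR L=GGOW
Query 1: U[0] = W
Query 2: D[1] = R
Query 3: D[2] = Y
Query 4: B[3] = B
Query 5: L[3] = W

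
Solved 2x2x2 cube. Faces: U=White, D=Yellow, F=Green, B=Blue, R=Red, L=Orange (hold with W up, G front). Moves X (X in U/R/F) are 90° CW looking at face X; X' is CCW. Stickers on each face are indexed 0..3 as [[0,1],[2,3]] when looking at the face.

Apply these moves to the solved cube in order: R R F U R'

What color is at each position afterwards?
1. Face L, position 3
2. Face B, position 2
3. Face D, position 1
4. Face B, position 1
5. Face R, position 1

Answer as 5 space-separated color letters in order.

After move 1 (R): R=RRRR U=WGWG F=GYGY D=YBYB B=WBWB
After move 2 (R): R=RRRR U=WYWY F=GBGB D=YWYW B=GBGB
After move 3 (F): F=GGBB U=WYOO R=WRYR D=RRYW L=OYOW
After move 4 (U): U=OWOY F=WRBB R=GBYR B=OYGB L=GGOW
After move 5 (R'): R=BRGY U=OGOO F=WWBY D=RRYB B=WYRB
Query 1: L[3] = W
Query 2: B[2] = R
Query 3: D[1] = R
Query 4: B[1] = Y
Query 5: R[1] = R

Answer: W R R Y R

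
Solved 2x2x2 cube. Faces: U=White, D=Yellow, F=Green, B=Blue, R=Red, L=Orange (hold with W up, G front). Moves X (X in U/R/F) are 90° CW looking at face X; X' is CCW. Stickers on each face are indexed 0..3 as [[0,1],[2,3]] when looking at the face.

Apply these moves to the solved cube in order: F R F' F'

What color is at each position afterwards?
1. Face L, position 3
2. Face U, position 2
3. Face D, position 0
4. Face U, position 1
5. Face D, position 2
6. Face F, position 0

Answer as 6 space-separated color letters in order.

Answer: W B G G Y Y

Derivation:
After move 1 (F): F=GGGG U=WWOO R=WRWR D=RRYY L=OYOY
After move 2 (R): R=WWRR U=WGOG F=GRGY D=RBYB B=OBWB
After move 3 (F'): F=RYGG U=WGWR R=BWRR D=YYYB L=OGOO
After move 4 (F'): F=YGRG U=WGBR R=YWYR D=GOYB L=OROW
Query 1: L[3] = W
Query 2: U[2] = B
Query 3: D[0] = G
Query 4: U[1] = G
Query 5: D[2] = Y
Query 6: F[0] = Y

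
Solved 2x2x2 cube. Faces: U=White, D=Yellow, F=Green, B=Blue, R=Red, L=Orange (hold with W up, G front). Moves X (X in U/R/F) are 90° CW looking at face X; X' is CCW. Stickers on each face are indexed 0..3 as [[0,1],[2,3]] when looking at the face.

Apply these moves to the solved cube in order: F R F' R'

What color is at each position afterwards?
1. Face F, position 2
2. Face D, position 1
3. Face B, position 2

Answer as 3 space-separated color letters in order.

After move 1 (F): F=GGGG U=WWOO R=WRWR D=RRYY L=OYOY
After move 2 (R): R=WWRR U=WGOG F=GRGY D=RBYB B=OBWB
After move 3 (F'): F=RYGG U=WGWR R=BWRR D=YYYB L=OGOO
After move 4 (R'): R=WRBR U=WWWO F=RGGR D=YYYG B=BBYB
Query 1: F[2] = G
Query 2: D[1] = Y
Query 3: B[2] = Y

Answer: G Y Y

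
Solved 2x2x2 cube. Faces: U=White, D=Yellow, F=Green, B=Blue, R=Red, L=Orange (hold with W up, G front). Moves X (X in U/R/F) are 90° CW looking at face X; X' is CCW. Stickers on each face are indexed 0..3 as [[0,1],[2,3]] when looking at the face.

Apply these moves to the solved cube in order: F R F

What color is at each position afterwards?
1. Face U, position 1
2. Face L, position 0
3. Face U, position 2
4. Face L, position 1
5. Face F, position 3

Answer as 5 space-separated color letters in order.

After move 1 (F): F=GGGG U=WWOO R=WRWR D=RRYY L=OYOY
After move 2 (R): R=WWRR U=WGOG F=GRGY D=RBYB B=OBWB
After move 3 (F): F=GGYR U=WGYY R=OWGR D=RWYB L=OROB
Query 1: U[1] = G
Query 2: L[0] = O
Query 3: U[2] = Y
Query 4: L[1] = R
Query 5: F[3] = R

Answer: G O Y R R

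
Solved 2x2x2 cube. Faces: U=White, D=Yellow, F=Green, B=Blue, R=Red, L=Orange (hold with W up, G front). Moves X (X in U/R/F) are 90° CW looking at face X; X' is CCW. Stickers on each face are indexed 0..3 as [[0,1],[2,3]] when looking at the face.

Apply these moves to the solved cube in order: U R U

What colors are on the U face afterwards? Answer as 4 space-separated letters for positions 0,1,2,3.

Answer: W W G R

Derivation:
After move 1 (U): U=WWWW F=RRGG R=BBRR B=OOBB L=GGOO
After move 2 (R): R=RBRB U=WRWG F=RYGY D=YBYO B=WOWB
After move 3 (U): U=WWGR F=RBGY R=WORB B=GGWB L=RYOO
Query: U face = WWGR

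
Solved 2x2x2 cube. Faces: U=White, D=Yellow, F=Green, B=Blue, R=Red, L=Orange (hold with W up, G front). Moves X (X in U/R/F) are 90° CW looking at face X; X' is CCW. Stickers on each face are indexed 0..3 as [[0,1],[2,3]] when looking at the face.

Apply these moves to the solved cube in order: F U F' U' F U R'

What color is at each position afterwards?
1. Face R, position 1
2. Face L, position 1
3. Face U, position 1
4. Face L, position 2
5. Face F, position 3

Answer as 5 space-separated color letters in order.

Answer: R G B O W

Derivation:
After move 1 (F): F=GGGG U=WWOO R=WRWR D=RRYY L=OYOY
After move 2 (U): U=OWOW F=WRGG R=BBWR B=OYBB L=GGOY
After move 3 (F'): F=RGWG U=OWBW R=RBRR D=GYYY L=GWOO
After move 4 (U'): U=WWOB F=GWWG R=RGRR B=RBBB L=OYOO
After move 5 (F): F=WGGW U=WWOY R=OGBR D=RRYY L=OGOY
After move 6 (U): U=OWYW F=OGGW R=RBBR B=OGBB L=WGOY
After move 7 (R'): R=BRRB U=OBYO F=OWGW D=RGYW B=YGRB
Query 1: R[1] = R
Query 2: L[1] = G
Query 3: U[1] = B
Query 4: L[2] = O
Query 5: F[3] = W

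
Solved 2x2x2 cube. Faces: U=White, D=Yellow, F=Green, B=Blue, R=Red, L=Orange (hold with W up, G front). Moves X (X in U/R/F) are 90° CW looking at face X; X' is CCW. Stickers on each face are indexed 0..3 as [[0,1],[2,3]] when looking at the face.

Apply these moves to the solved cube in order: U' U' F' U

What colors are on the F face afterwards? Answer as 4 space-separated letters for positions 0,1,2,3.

After move 1 (U'): U=WWWW F=OOGG R=GGRR B=RRBB L=BBOO
After move 2 (U'): U=WWWW F=BBGG R=OORR B=GGBB L=RROO
After move 3 (F'): F=BGBG U=WWOR R=YOYR D=ROYY L=RWOW
After move 4 (U): U=OWRW F=YOBG R=GGYR B=RWBB L=BGOW
Query: F face = YOBG

Answer: Y O B G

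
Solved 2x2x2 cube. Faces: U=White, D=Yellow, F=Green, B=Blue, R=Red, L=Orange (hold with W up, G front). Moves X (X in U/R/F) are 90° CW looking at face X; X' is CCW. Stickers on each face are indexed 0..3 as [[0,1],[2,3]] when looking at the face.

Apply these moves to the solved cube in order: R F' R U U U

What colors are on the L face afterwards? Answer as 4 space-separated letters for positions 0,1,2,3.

After move 1 (R): R=RRRR U=WGWG F=GYGY D=YBYB B=WBWB
After move 2 (F'): F=YYGG U=WGRR R=BRYR D=OOYB L=OGOW
After move 3 (R): R=YBRR U=WYRG F=YOGB D=OWYW B=RBGB
After move 4 (U): U=RWGY F=YBGB R=RBRR B=OGGB L=YOOW
After move 5 (U): U=GRYW F=RBGB R=OGRR B=YOGB L=YBOW
After move 6 (U): U=YGWR F=OGGB R=YORR B=YBGB L=RBOW
Query: L face = RBOW

Answer: R B O W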